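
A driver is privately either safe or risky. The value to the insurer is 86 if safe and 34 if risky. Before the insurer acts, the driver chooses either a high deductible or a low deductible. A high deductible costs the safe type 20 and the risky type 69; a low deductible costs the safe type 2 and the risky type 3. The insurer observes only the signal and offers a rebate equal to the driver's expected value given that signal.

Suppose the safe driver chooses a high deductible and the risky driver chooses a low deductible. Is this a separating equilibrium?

Yes

Under separation the insurer infers type exactly: high deductible → safe (pays 86), low deductible → risky (pays 34).
Safe: high deductible gives 86 − 20 = 66; low deductible gives 34 − 2 = 32. No deviation. ✓
Risky: low deductible gives 34 − 3 = 31; high deductible gives 86 − 69 = 17. No deviation. ✓
Neither type gains from mimicking the other.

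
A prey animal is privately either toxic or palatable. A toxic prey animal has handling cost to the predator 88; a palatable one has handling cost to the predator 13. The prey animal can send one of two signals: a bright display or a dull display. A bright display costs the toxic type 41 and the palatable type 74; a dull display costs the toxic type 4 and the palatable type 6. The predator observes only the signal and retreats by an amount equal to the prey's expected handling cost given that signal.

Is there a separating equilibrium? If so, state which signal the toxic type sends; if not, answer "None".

Try toxic → bright display, palatable → dull display:
  If types separate, bright display earns payment 88 and dull display earns 13.
  Toxic: bright display gives 88 − 41 = 47; dull display gives 13 − 4 = 9. No deviation. ✓
  Palatable: dull display gives 13 − 6 = 7; bright display gives 88 − 74 = 14. Would deviate. ✗
Try toxic → dull display, palatable → bright display:
  If types separate, dull display earns payment 88 and bright display earns 13.
  Toxic: dull display gives 88 − 4 = 84; bright display gives 13 − 41 = -28. No deviation. ✓
  Palatable: bright display gives 13 − 74 = -61; dull display gives 88 − 6 = 82. Would deviate. ✗
Neither assignment is incentive-compatible.

None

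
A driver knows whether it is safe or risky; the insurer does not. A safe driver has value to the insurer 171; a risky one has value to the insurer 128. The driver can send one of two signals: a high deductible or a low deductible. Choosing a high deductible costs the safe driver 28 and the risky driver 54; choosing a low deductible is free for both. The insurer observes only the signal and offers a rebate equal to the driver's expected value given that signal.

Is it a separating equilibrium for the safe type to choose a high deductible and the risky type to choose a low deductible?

Under separation the insurer infers type exactly: high deductible → safe (pays 171), low deductible → risky (pays 128).
Safe: high deductible gives 171 − 28 = 143; low deductible gives 128 − 0 = 128. No deviation. ✓
Risky: low deductible gives 128 − 0 = 128; high deductible gives 171 − 54 = 117. No deviation. ✓
Both incentive constraints hold.

Yes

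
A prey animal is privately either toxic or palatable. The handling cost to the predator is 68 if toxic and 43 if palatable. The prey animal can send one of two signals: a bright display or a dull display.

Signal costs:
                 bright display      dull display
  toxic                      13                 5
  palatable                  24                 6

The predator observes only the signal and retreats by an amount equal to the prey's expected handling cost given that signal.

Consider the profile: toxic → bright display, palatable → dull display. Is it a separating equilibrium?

If types separate, bright display earns payment 68 and dull display earns 43.
Toxic: bright display gives 68 − 13 = 55; dull display gives 43 − 5 = 38. No deviation. ✓
Palatable: dull display gives 43 − 6 = 37; bright display gives 68 − 24 = 44. Would deviate. ✗

No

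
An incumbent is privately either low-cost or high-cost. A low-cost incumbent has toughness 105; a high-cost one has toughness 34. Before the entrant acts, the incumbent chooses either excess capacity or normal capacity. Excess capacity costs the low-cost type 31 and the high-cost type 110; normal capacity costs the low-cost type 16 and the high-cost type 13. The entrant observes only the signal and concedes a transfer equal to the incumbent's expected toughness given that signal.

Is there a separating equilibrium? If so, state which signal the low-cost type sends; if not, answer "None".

excess capacity

Try low-cost → excess capacity, high-cost → normal capacity:
  Under separation the entrant infers type exactly: excess capacity → low-cost (pays 105), normal capacity → high-cost (pays 34).
  Low-cost: excess capacity gives 105 − 31 = 74; normal capacity gives 34 − 16 = 18. No deviation. ✓
  High-cost: normal capacity gives 34 − 13 = 21; excess capacity gives 105 − 110 = -5. No deviation. ✓
Both hold — the low-cost type sends excess capacity.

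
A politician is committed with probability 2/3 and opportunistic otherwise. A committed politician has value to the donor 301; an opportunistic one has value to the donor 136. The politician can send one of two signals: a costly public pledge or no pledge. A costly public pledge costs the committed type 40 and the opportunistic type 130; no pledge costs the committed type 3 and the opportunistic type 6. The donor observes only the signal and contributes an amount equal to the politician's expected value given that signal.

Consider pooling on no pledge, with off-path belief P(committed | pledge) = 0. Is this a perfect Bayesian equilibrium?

Yes

At the pooled signal (no pledge) the donor holds the prior 2/3 and pays 2/3·301 + 1/3·136 = 246. Off-path (pledge) belief 0 gives 0·301 + 1·136 = 136.
Committed: no pledge gives 246 − 3 = 243; pledge gives 136 − 40 = 96. Stays. ✓
Opportunistic: no pledge gives 246 − 6 = 240; pledge gives 136 − 130 = 6. Stays. ✓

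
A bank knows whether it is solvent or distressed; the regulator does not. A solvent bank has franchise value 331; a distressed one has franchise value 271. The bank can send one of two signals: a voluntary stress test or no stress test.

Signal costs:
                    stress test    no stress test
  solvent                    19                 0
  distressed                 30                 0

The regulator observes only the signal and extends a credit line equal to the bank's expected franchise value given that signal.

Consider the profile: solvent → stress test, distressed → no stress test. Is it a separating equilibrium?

Under separation the regulator infers type exactly: stress test → solvent (pays 331), no stress test → distressed (pays 271).
Solvent: stress test gives 331 − 19 = 312; no stress test gives 271 − 0 = 271. No deviation. ✓
Distressed: no stress test gives 271 − 0 = 271; stress test gives 331 − 30 = 301. Would deviate. ✗

No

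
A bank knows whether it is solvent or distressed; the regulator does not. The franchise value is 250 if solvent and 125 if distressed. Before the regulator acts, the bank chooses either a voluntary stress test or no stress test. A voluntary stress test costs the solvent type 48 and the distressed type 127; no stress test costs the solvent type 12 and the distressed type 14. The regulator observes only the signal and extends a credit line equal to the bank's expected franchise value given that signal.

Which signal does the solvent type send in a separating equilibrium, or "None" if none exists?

Try solvent → stress test, distressed → no stress test:
  Under separation the regulator infers type exactly: stress test → solvent (pays 250), no stress test → distressed (pays 125).
  Solvent: stress test gives 250 − 48 = 202; no stress test gives 125 − 12 = 113. No deviation. ✓
  Distressed: no stress test gives 125 − 14 = 111; stress test gives 250 − 127 = 123. Would deviate. ✗
Try solvent → no stress test, distressed → stress test:
  Under separation the regulator infers type exactly: no stress test → solvent (pays 250), stress test → distressed (pays 125).
  Solvent: no stress test gives 250 − 12 = 238; stress test gives 125 − 48 = 77. No deviation. ✓
  Distressed: stress test gives 125 − 127 = -2; no stress test gives 250 − 14 = 236. Would deviate. ✗
Neither assignment is incentive-compatible.

None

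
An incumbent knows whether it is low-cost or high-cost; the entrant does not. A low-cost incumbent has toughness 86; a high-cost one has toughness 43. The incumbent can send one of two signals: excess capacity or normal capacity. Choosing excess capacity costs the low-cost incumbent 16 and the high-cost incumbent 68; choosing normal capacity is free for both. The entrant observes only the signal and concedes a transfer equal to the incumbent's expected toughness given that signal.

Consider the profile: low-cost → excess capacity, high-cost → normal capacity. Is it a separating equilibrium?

Yes

Under separation the entrant infers type exactly: excess capacity → low-cost (pays 86), normal capacity → high-cost (pays 43).
Low-cost: excess capacity gives 86 − 16 = 70; normal capacity gives 43 − 0 = 43. No deviation. ✓
High-cost: normal capacity gives 43 − 0 = 43; excess capacity gives 86 − 68 = 18. No deviation. ✓
Both incentive constraints hold.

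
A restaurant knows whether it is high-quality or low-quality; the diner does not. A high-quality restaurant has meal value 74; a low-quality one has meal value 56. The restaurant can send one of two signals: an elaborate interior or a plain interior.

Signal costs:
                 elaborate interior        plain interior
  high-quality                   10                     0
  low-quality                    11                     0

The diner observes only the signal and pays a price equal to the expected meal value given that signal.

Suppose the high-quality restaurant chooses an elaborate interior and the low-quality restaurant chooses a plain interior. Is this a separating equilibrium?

No

If types separate, elaborate interior earns payment 74 and plain interior earns 56.
High-quality: elaborate interior gives 74 − 10 = 64; plain interior gives 56 − 0 = 56. No deviation. ✓
Low-quality: plain interior gives 56 − 0 = 56; elaborate interior gives 74 − 11 = 63. Would deviate. ✗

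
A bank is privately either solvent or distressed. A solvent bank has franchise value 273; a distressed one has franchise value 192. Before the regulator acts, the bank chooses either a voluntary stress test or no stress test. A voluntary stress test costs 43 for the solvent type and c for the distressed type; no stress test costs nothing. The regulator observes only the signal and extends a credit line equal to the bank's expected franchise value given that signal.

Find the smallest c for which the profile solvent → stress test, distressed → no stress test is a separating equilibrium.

Under separation: stress test → solvent (pays 273); no stress test → distressed (pays 192).
Solvent: 273 − 43 = 230 ≥ 192 − 0 = 192. Holds regardless of c. ✓
Distressed: 192 − 0 ≥ 273 − c, so c ≥ 273 − 192 = 81.

81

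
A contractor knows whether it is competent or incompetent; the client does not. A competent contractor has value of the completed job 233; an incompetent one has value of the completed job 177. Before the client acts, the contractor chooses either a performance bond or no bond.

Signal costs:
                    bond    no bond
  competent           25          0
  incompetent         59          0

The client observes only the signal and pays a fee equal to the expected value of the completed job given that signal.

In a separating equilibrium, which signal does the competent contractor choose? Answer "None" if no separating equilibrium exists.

Try competent → bond, incompetent → no bond:
  Under separation the client infers type exactly: bond → competent (pays 233), no bond → incompetent (pays 177).
  Competent: bond gives 233 − 25 = 208; no bond gives 177 − 0 = 177. No deviation. ✓
  Incompetent: no bond gives 177 − 0 = 177; bond gives 233 − 59 = 174. No deviation. ✓
Both hold — the competent type sends bond.

bond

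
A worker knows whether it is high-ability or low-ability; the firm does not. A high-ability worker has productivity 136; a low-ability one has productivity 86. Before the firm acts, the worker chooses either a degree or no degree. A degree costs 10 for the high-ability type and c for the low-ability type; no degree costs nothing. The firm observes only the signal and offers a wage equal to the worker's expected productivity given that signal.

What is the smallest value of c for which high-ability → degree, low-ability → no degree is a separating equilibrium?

Under separation: degree → high-ability (pays 136); no degree → low-ability (pays 86).
High-ability: 136 − 10 = 126 ≥ 86 − 0 = 86. Holds regardless of c. ✓
Low-ability: 86 − 0 ≥ 136 − c, so c ≥ 136 − 86 = 50.

50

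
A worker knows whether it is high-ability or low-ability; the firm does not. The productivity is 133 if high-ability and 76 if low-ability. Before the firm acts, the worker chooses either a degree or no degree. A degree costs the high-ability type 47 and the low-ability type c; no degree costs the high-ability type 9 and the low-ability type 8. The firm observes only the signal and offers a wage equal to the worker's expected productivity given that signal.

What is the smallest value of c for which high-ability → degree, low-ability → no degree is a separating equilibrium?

65

Under separation: degree → high-ability (pays 133); no degree → low-ability (pays 76).
High-ability: 133 − 47 = 86 ≥ 76 − 9 = 67. Holds regardless of c. ✓
Low-ability: 76 − 8 ≥ 133 − c, so c ≥ 133 − 68 = 65.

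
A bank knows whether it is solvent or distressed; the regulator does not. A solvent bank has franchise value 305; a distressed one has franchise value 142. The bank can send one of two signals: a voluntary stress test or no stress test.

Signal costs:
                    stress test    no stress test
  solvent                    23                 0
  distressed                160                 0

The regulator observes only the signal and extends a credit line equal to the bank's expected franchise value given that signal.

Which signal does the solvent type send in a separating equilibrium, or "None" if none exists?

Try solvent → stress test, distressed → no stress test:
  If types separate, stress test earns payment 305 and no stress test earns 142.
  Solvent: stress test gives 305 − 23 = 282; no stress test gives 142 − 0 = 142. No deviation. ✓
  Distressed: no stress test gives 142 − 0 = 142; stress test gives 305 − 160 = 145. Would deviate. ✗
Try solvent → no stress test, distressed → stress test:
  If types separate, no stress test earns payment 305 and stress test earns 142.
  Solvent: no stress test gives 305 − 0 = 305; stress test gives 142 − 23 = 119. No deviation. ✓
  Distressed: stress test gives 142 − 160 = -18; no stress test gives 305 − 0 = 305. Would deviate. ✗
Neither assignment is incentive-compatible.

None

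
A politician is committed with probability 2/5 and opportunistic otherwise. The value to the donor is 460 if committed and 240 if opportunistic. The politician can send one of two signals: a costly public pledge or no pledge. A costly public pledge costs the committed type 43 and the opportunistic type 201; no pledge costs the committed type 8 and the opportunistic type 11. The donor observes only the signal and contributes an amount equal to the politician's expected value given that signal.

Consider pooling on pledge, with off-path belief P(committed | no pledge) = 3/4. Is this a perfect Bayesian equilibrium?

No

At the pooled signal (pledge) the donor holds the prior 2/5 and pays 2/5·460 + 3/5·240 = 328. Off-path (no pledge) belief 3/4 gives 3/4·460 + 1/4·240 = 405.
Committed: pledge gives 328 − 43 = 285; no pledge gives 405 − 8 = 397. Deviates. ✗
Opportunistic: pledge gives 328 − 201 = 127; no pledge gives 405 − 11 = 394. Deviates. ✗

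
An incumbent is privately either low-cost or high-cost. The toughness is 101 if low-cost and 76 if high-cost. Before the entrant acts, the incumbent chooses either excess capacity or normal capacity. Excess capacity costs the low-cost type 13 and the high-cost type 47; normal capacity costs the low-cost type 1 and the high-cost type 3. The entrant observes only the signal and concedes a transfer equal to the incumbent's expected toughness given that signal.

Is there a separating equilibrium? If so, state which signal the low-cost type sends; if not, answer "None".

excess capacity

Try low-cost → excess capacity, high-cost → normal capacity:
  Under separation the entrant infers type exactly: excess capacity → low-cost (pays 101), normal capacity → high-cost (pays 76).
  Low-cost: excess capacity gives 101 − 13 = 88; normal capacity gives 76 − 1 = 75. No deviation. ✓
  High-cost: normal capacity gives 76 − 3 = 73; excess capacity gives 101 − 47 = 54. No deviation. ✓
Both hold — the low-cost type sends excess capacity.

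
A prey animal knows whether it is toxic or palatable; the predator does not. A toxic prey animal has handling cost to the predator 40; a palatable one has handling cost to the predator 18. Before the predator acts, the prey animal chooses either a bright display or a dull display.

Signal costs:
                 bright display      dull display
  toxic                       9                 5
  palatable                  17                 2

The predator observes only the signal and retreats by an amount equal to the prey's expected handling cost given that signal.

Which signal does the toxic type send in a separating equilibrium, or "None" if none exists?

Try toxic → bright display, palatable → dull display:
  If types separate, bright display earns payment 40 and dull display earns 18.
  Toxic: bright display gives 40 − 9 = 31; dull display gives 18 − 5 = 13. No deviation. ✓
  Palatable: dull display gives 18 − 2 = 16; bright display gives 40 − 17 = 23. Would deviate. ✗
Try toxic → dull display, palatable → bright display:
  If types separate, dull display earns payment 40 and bright display earns 18.
  Toxic: dull display gives 40 − 5 = 35; bright display gives 18 − 9 = 9. No deviation. ✓
  Palatable: bright display gives 18 − 17 = 1; dull display gives 40 − 2 = 38. Would deviate. ✗
Neither assignment is incentive-compatible.

None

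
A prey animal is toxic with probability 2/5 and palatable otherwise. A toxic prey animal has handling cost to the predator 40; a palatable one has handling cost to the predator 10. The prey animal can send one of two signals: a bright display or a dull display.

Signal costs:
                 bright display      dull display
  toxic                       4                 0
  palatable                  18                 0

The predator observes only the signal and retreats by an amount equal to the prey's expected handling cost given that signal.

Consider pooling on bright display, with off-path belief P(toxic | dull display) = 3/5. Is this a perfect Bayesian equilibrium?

No

At the pooled signal (bright display) the predator holds the prior 2/5 and pays 2/5·40 + 3/5·10 = 22. Off-path (dull display) belief 3/5 gives 3/5·40 + 2/5·10 = 28.
Toxic: bright display gives 22 − 4 = 18; dull display gives 28 − 0 = 28. Deviates. ✗
Palatable: bright display gives 22 − 18 = 4; dull display gives 28 − 0 = 28. Deviates. ✗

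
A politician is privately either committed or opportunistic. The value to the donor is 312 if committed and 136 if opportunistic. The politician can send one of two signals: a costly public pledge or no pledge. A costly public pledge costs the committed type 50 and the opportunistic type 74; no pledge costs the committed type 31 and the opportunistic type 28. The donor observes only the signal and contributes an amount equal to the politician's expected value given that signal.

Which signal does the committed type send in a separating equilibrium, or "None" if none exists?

None

Try committed → pledge, opportunistic → no pledge:
  If types separate, pledge earns payment 312 and no pledge earns 136.
  Committed: pledge gives 312 − 50 = 262; no pledge gives 136 − 31 = 105. No deviation. ✓
  Opportunistic: no pledge gives 136 − 28 = 108; pledge gives 312 − 74 = 238. Would deviate. ✗
Try committed → no pledge, opportunistic → pledge:
  If types separate, no pledge earns payment 312 and pledge earns 136.
  Committed: no pledge gives 312 − 31 = 281; pledge gives 136 − 50 = 86. No deviation. ✓
  Opportunistic: pledge gives 136 − 74 = 62; no pledge gives 312 − 28 = 284. Would deviate. ✗
Neither assignment is incentive-compatible.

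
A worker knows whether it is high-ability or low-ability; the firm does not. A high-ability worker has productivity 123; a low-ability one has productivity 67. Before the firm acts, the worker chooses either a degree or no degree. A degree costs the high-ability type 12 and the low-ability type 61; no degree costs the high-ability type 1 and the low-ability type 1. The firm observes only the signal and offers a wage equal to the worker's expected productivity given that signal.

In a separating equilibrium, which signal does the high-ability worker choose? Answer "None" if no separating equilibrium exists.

degree

Try high-ability → degree, low-ability → no degree:
  If types separate, degree earns payment 123 and no degree earns 67.
  High-ability: degree gives 123 − 12 = 111; no degree gives 67 − 1 = 66. No deviation. ✓
  Low-ability: no degree gives 67 − 1 = 66; degree gives 123 − 61 = 62. No deviation. ✓
Both hold — the high-ability type sends degree.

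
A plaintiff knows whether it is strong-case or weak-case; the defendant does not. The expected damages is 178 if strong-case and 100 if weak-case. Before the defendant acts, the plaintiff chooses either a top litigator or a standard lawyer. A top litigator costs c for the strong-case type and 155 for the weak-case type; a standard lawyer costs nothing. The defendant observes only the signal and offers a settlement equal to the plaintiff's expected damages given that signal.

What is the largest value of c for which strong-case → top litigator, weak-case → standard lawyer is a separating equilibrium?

Under separation: top litigator → strong-case (pays 178); standard lawyer → weak-case (pays 100).
Weak-case: 100 − 0 = 100 ≥ 178 − 155 = 23. Holds regardless of c. ✓
Strong-case: 178 − c ≥ 100 − 0, so c ≤ 178 − 100 = 78.

78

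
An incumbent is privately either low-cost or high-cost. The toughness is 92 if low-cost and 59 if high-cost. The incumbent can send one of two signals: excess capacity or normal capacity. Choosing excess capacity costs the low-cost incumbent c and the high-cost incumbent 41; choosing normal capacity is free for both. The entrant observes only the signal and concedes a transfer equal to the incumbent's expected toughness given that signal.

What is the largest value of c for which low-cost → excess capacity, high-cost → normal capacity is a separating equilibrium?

33

Under separation: excess capacity → low-cost (pays 92); normal capacity → high-cost (pays 59).
High-cost: 59 − 0 = 59 ≥ 92 − 41 = 51. Holds regardless of c. ✓
Low-cost: 92 − c ≥ 59 − 0, so c ≤ 92 − 59 = 33.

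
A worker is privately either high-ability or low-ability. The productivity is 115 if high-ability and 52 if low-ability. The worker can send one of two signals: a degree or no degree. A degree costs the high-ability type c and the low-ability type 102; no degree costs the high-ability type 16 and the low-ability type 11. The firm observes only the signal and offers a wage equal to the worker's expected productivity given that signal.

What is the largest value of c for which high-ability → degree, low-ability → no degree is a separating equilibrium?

Under separation: degree → high-ability (pays 115); no degree → low-ability (pays 52).
Low-ability: 52 − 11 = 41 ≥ 115 − 102 = 13. Holds regardless of c. ✓
High-ability: 115 − c ≥ 52 − 16, so c ≤ 115 − 36 = 79.

79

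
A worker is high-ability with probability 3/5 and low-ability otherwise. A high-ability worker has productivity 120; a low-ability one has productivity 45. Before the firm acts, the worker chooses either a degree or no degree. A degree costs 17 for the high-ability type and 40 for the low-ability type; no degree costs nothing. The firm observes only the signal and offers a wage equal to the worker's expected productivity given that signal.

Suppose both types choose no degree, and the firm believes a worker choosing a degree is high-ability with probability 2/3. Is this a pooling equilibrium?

At the pooled signal (no degree) the firm holds the prior 3/5 and pays 3/5·120 + 2/5·45 = 90. Off-path (degree) belief 2/3 gives 2/3·120 + 1/3·45 = 95.
High-ability: no degree gives 90 − 0 = 90; degree gives 95 − 17 = 78. Stays. ✓
Low-ability: no degree gives 90 − 0 = 90; degree gives 95 − 40 = 55. Stays. ✓

Yes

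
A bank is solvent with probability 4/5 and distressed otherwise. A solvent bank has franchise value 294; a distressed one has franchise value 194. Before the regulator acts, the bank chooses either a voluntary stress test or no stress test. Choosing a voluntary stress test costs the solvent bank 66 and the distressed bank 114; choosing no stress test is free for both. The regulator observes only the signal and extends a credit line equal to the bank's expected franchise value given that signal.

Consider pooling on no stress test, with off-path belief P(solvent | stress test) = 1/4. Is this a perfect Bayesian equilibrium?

Yes

At the pooled signal (no stress test) the regulator holds the prior 4/5 and pays 4/5·294 + 1/5·194 = 274. Off-path (stress test) belief 1/4 gives 1/4·294 + 3/4·194 = 219.
Solvent: no stress test gives 274 − 0 = 274; stress test gives 219 − 66 = 153. Stays. ✓
Distressed: no stress test gives 274 − 0 = 274; stress test gives 219 − 114 = 105. Stays. ✓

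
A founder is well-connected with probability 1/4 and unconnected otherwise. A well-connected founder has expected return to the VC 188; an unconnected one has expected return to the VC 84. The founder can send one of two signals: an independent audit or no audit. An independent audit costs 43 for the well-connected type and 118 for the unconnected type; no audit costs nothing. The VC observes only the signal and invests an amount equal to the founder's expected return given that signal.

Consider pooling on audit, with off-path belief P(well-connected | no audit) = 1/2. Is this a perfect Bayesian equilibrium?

On the equilibrium path (audit) the VC holds the prior 1/4 and pays 1/4·188 + 3/4·84 = 110. Off-path (no audit) belief 1/2 gives 1/2·188 + 1/2·84 = 136.
Well-connected: audit gives 110 − 43 = 67; no audit gives 136 − 0 = 136. Deviates. ✗
Unconnected: audit gives 110 − 118 = -8; no audit gives 136 − 0 = 136. Deviates. ✗

No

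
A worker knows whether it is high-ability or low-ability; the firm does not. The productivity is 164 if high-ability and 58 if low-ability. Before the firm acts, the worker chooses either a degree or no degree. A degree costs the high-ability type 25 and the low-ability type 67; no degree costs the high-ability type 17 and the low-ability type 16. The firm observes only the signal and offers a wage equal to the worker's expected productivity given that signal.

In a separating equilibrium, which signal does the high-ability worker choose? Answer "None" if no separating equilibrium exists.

Try high-ability → degree, low-ability → no degree:
  If types separate, degree earns payment 164 and no degree earns 58.
  High-ability: degree gives 164 − 25 = 139; no degree gives 58 − 17 = 41. No deviation. ✓
  Low-ability: no degree gives 58 − 16 = 42; degree gives 164 − 67 = 97. Would deviate. ✗
Try high-ability → no degree, low-ability → degree:
  If types separate, no degree earns payment 164 and degree earns 58.
  High-ability: no degree gives 164 − 17 = 147; degree gives 58 − 25 = 33. No deviation. ✓
  Low-ability: degree gives 58 − 67 = -9; no degree gives 164 − 16 = 148. Would deviate. ✗
Neither assignment is incentive-compatible.

None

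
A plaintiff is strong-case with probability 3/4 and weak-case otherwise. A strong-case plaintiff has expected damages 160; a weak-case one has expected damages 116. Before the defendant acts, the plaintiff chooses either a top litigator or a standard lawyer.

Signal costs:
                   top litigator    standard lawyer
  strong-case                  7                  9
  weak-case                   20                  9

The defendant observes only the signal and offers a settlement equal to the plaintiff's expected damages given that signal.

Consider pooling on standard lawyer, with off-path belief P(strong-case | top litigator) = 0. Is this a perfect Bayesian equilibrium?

Yes

On the equilibrium path (standard lawyer) the defendant holds the prior 3/4 and pays 3/4·160 + 1/4·116 = 149. Off-path (top litigator) belief 0 gives 0·160 + 1·116 = 116.
Strong-case: standard lawyer gives 149 − 9 = 140; top litigator gives 116 − 7 = 109. Stays. ✓
Weak-case: standard lawyer gives 149 − 9 = 140; top litigator gives 116 − 20 = 96. Stays. ✓
Beliefs are Bayes-consistent on-path and both types best-respond.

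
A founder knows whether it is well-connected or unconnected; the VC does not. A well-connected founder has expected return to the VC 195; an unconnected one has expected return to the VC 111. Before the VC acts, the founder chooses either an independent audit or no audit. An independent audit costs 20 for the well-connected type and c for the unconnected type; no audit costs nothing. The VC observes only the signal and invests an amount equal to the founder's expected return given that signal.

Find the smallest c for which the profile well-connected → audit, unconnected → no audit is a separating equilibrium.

84

Under separation: audit → well-connected (pays 195); no audit → unconnected (pays 111).
Well-connected: 195 − 20 = 175 ≥ 111 − 0 = 111. Holds regardless of c. ✓
Unconnected: 111 − 0 ≥ 195 − c, so c ≥ 195 − 111 = 84.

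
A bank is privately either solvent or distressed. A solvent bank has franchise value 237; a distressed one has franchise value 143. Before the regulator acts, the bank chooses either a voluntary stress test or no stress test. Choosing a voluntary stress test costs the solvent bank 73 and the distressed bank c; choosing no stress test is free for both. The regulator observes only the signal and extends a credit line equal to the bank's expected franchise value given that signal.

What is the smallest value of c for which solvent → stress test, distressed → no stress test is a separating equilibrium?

94

Under separation: stress test → solvent (pays 237); no stress test → distressed (pays 143).
Solvent: 237 − 73 = 164 ≥ 143 − 0 = 143. Holds regardless of c. ✓
Distressed: 143 − 0 ≥ 237 − c, so c ≥ 237 − 143 = 94.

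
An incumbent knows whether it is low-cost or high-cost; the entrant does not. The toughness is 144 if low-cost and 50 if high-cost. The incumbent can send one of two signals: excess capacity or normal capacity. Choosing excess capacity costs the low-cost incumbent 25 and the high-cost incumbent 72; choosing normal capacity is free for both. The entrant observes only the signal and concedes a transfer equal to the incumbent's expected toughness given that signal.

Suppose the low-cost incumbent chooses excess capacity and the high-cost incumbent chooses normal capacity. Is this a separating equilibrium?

No

If types separate, excess capacity earns payment 144 and normal capacity earns 50.
Low-cost: excess capacity gives 144 − 25 = 119; normal capacity gives 50 − 0 = 50. No deviation. ✓
High-cost: normal capacity gives 50 − 0 = 50; excess capacity gives 144 − 72 = 72. Would deviate. ✗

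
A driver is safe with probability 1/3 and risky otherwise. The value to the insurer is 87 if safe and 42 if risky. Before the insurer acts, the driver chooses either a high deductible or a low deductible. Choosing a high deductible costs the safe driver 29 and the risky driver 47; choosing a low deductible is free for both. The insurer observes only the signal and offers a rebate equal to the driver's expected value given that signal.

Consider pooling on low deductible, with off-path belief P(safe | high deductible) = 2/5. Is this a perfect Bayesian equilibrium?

At the pooled signal (low deductible) the insurer holds the prior 1/3 and pays 1/3·87 + 2/3·42 = 57. Off-path (high deductible) belief 2/5 gives 2/5·87 + 3/5·42 = 60.
Safe: low deductible gives 57 − 0 = 57; high deductible gives 60 − 29 = 31. Stays. ✓
Risky: low deductible gives 57 − 0 = 57; high deductible gives 60 − 47 = 13. Stays. ✓

Yes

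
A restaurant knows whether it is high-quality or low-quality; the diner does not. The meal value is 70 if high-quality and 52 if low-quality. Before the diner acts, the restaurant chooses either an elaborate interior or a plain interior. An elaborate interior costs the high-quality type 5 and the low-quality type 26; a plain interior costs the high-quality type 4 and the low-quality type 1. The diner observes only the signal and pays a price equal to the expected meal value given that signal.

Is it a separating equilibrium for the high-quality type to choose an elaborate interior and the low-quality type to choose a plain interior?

Yes

If types separate, elaborate interior earns payment 70 and plain interior earns 52.
High-quality: elaborate interior gives 70 − 5 = 65; plain interior gives 52 − 4 = 48. No deviation. ✓
Low-quality: plain interior gives 52 − 1 = 51; elaborate interior gives 70 − 26 = 44. No deviation. ✓
Both incentive constraints hold.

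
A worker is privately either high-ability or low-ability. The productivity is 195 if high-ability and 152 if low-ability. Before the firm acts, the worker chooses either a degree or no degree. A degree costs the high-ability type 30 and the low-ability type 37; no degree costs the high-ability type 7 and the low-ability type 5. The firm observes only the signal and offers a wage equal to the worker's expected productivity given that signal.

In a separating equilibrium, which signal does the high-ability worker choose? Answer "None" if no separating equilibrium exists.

None

Try high-ability → degree, low-ability → no degree:
  If types separate, degree earns payment 195 and no degree earns 152.
  High-ability: degree gives 195 − 30 = 165; no degree gives 152 − 7 = 145. No deviation. ✓
  Low-ability: no degree gives 152 − 5 = 147; degree gives 195 − 37 = 158. Would deviate. ✗
Try high-ability → no degree, low-ability → degree:
  If types separate, no degree earns payment 195 and degree earns 152.
  High-ability: no degree gives 195 − 7 = 188; degree gives 152 − 30 = 122. No deviation. ✓
  Low-ability: degree gives 152 − 37 = 115; no degree gives 195 − 5 = 190. Would deviate. ✗
Neither assignment is incentive-compatible.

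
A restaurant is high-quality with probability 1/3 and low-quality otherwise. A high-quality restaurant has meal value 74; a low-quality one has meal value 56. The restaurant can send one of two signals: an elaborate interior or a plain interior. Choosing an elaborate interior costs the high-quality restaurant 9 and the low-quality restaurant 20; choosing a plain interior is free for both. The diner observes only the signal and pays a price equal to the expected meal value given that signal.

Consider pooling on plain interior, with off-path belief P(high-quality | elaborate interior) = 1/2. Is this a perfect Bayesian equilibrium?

On the equilibrium path (plain interior) the diner holds the prior 1/3 and pays 1/3·74 + 2/3·56 = 62. Off-path (elaborate interior) belief 1/2 gives 1/2·74 + 1/2·56 = 65.
High-quality: plain interior gives 62 − 0 = 62; elaborate interior gives 65 − 9 = 56. Stays. ✓
Low-quality: plain interior gives 62 − 0 = 62; elaborate interior gives 65 − 20 = 45. Stays. ✓
Beliefs are Bayes-consistent on-path and both types best-respond.

Yes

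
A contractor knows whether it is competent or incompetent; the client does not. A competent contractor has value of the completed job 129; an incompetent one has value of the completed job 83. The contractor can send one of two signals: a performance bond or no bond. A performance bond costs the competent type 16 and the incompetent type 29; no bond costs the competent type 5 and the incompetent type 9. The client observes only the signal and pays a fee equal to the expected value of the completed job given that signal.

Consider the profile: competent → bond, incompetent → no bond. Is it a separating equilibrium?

If types separate, bond earns payment 129 and no bond earns 83.
Competent: bond gives 129 − 16 = 113; no bond gives 83 − 5 = 78. No deviation. ✓
Incompetent: no bond gives 83 − 9 = 74; bond gives 129 − 29 = 100. Would deviate. ✗

No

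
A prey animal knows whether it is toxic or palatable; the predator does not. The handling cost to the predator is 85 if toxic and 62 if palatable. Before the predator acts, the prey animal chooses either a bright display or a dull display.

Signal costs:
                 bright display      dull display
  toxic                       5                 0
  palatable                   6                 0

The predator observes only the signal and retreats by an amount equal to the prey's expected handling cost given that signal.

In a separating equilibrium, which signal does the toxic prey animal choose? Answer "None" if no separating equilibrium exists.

Try toxic → bright display, palatable → dull display:
  If types separate, bright display earns payment 85 and dull display earns 62.
  Toxic: bright display gives 85 − 5 = 80; dull display gives 62 − 0 = 62. No deviation. ✓
  Palatable: dull display gives 62 − 0 = 62; bright display gives 85 − 6 = 79. Would deviate. ✗
Try toxic → dull display, palatable → bright display:
  If types separate, dull display earns payment 85 and bright display earns 62.
  Toxic: dull display gives 85 − 0 = 85; bright display gives 62 − 5 = 57. No deviation. ✓
  Palatable: bright display gives 62 − 6 = 56; dull display gives 85 − 0 = 85. Would deviate. ✗
Neither assignment is incentive-compatible.

None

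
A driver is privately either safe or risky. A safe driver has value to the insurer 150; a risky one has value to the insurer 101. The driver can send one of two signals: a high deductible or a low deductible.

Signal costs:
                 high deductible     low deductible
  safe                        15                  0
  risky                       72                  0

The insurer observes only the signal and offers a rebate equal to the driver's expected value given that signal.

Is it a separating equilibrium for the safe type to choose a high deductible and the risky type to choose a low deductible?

Yes

If types separate, high deductible earns payment 150 and low deductible earns 101.
Safe: high deductible gives 150 − 15 = 135; low deductible gives 101 − 0 = 101. No deviation. ✓
Risky: low deductible gives 101 − 0 = 101; high deductible gives 150 − 72 = 78. No deviation. ✓
Neither type gains from mimicking the other.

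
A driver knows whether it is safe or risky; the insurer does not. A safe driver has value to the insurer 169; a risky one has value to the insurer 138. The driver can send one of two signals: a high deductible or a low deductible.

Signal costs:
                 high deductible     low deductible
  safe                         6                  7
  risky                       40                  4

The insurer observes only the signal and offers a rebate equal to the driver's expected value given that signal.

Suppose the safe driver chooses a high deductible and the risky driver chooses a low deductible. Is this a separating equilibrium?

Yes

Under separation the insurer infers type exactly: high deductible → safe (pays 169), low deductible → risky (pays 138).
Safe: high deductible gives 169 − 6 = 163; low deductible gives 138 − 7 = 131. No deviation. ✓
Risky: low deductible gives 138 − 4 = 134; high deductible gives 169 − 40 = 129. No deviation. ✓
Neither type gains from mimicking the other.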